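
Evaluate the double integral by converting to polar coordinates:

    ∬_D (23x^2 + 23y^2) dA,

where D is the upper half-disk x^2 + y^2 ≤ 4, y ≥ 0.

The region D is 0 ≤ r ≤ 2, 0 ≤ θ ≤ π in polar coordinates, where x = r cos(θ), y = r sin(θ), and dA = r dr dθ.

Under the substitution, the integrand becomes 23r^2, so

    ∬_D (23x^2 + 23y^2) dA = ∫_{0}^{π} ∫_{0}^{2} (23r^2) · r dr dθ.

Inner integral (in r): ∫_{0}^{2} (23r^2) · r dr = 92.

Outer integral (in θ): ∫_{0}^{π} (92) dθ = 92π.

Therefore ∬_D (23x^2 + 23y^2) dA = 92π.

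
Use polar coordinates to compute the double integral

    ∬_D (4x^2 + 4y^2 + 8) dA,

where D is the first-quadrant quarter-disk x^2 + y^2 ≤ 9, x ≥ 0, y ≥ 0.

The region D is 0 ≤ r ≤ 3, 0 ≤ θ ≤ π/2 in polar coordinates, where x = r cos(θ), y = r sin(θ), and dA = r dr dθ.

Under the substitution, the integrand becomes 4r^2 + 8, so

    ∬_D (4x^2 + 4y^2 + 8) dA = ∫_{0}^{π/2} ∫_{0}^{3} (4r^2 + 8) · r dr dθ.

Inner integral (in r): ∫_{0}^{3} (4r^2 + 8) · r dr = 117.

Outer integral (in θ): ∫_{0}^{π/2} (117) dθ = 117π/2.

Therefore ∬_D (4x^2 + 4y^2 + 8) dA = 117π/2.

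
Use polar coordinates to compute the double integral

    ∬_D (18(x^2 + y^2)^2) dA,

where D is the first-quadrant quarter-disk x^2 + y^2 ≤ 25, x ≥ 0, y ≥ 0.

The region D is 0 ≤ r ≤ 5, 0 ≤ θ ≤ π/2 in polar coordinates, where x = r cos(θ), y = r sin(θ), and dA = r dr dθ.

Under the substitution, the integrand becomes 18r^4, so

    ∬_D (18(x^2 + y^2)^2) dA = ∫_{0}^{π/2} ∫_{0}^{5} (18r^4) · r dr dθ.

Inner integral (in r): ∫_{0}^{5} (18r^4) · r dr = 46875.

Outer integral (in θ): ∫_{0}^{π/2} (46875) dθ = 46875π/2.

Therefore ∬_D (18(x^2 + y^2)^2) dA = 46875π/2.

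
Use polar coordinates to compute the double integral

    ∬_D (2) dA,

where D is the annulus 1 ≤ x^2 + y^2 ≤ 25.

The region D is 1 ≤ r ≤ 5, 0 ≤ θ ≤ 2π in polar coordinates, where x = r cos(θ), y = r sin(θ), and dA = r dr dθ.

Under the substitution, the integrand becomes 2, so

    ∬_D (2) dA = ∫_{0}^{2π} ∫_{1}^{5} (2) · r dr dθ.

Inner integral (in r): ∫_{1}^{5} (2) · r dr = 24.

Outer integral (in θ): ∫_{0}^{2π} (24) dθ = 48π.

Therefore ∬_D (2) dA = 48π.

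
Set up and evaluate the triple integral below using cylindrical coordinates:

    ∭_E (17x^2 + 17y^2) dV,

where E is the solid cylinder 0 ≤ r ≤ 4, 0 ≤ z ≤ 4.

In cylindrical coordinates, x = r cos(θ), y = r sin(θ), z = z, and dV = r dr dθ dz.

The integrand becomes 17r^2, so

    ∭_E (17x^2 + 17y^2) dV = ∫_{0}^{2π} ∫_{0}^{4} ∫_{0}^{4} (17r^2) · r dz dr dθ.

Inner (z): 68r^3.
Middle (r from 0 to 4): 4352.
Outer (θ): 8704π.

Therefore the triple integral equals 8704π.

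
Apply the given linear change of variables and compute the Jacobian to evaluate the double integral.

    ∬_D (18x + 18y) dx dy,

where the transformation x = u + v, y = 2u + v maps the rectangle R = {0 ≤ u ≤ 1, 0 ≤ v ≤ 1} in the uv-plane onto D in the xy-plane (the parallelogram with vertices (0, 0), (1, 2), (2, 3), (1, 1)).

Compute the Jacobian determinant of (x, y) with respect to (u, v):

    ∂(x,y)/∂(u,v) = | 1  1 | = (1)(1) - (1)(2) = -1.
                   | 2  1 |

Its absolute value is |J| = 1 (the area scaling factor).

Substituting x = u + v, y = 2u + v into the integrand,

    18x + 18y → 54u + 36v,

so the integral becomes

    ∬_R (54u + 36v) · |J| du dv = ∫_0^1 ∫_0^1 (54u + 36v) dv du.

Inner (v): 54u + 18.
Outer (u): 45.

Therefore ∬_D (18x + 18y) dx dy = 45.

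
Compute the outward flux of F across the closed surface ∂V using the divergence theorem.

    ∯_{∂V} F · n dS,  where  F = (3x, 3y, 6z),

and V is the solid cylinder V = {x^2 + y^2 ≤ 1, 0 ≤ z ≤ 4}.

By the divergence theorem,

    ∯_{∂V} F · n dS = ∭_V (∇ · F) dV.

Compute the divergence:
    ∇ · F = ∂F_x/∂x + ∂F_y/∂y + ∂F_z/∂z = 3 + 3 + 6 = 12.

In cylindrical coordinates, x = r cos(θ), y = r sin(θ), z = z, dV = r dr dθ dz, with 0 ≤ r ≤ 1, 0 ≤ θ ≤ 2π, 0 ≤ z ≤ 4.

The integrand, after substitution and multiplying by the volume element, becomes (12) · r, so

    ∭_V (∇·F) dV = ∫_0^{2π} ∫_0^{1} ∫_0^{4} (12) · r dz dr dθ.

Inner (z from 0 to 4): 48r.
Middle (r from 0 to 1): 24.
Outer (θ from 0 to 2π): 48π.

Therefore ∯_{∂V} F · n dS = 48π.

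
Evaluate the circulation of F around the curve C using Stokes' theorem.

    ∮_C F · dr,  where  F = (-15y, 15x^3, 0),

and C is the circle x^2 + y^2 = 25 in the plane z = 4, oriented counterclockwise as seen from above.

Let S be the flat disk x^2 + y^2 ≤ 25 in the plane z = 4, with upward unit normal n̂ = ẑ. By Stokes' theorem,

    ∮_C F · dr = ∬_S (∇ × F) · n̂ dS = ∬_D (curl F)_z dA,

where D is the disk x^2 + y^2 ≤ 25.

Compute the curl of F = (-15y, 15x^3, 0):
    (∇ × F)_x = ∂F_z/∂y - ∂F_y/∂z = 0,
    (∇ × F)_y = ∂F_x/∂z - ∂F_z/∂x = 0,
    (∇ × F)_z = ∂F_y/∂x - ∂F_x/∂y = 45x^2 + 15.

On z = 4, (curl F)_z = 45x^2 + 15.

Convert to polar (x = r cos θ, y = r sin θ, dA = r dr dθ); the integrand becomes 45r^2cos(θ)^2 + 15, so

    ∬_D (curl F)_z dA = ∫_0^{2π} ∫_0^{5} (45r^2cos(θ)^2 + 15) · r dr dθ.

Inner (r from 0 to 5): 28125cos(θ)^2/4 + 375/2.
Outer (θ from 0 to 2π): 29625π/4.

Therefore ∮_C F · dr = 29625π/4.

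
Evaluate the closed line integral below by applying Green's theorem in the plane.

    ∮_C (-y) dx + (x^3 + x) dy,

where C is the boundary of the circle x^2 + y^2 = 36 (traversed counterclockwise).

Green's theorem converts the closed line integral into a double integral over the enclosed region D:

    ∮_C P dx + Q dy = ∬_D (∂Q/∂x - ∂P/∂y) dA.

Here P = -y, Q = x^3 + x, so

    ∂Q/∂x = 3x^2 + 1,    ∂P/∂y = -1,
    ∂Q/∂x - ∂P/∂y = 3x^2 + 2.

D is the region x^2 + y^2 ≤ 36. Evaluating the double integral:

In polar coordinates (x = r cos θ, y = r sin θ, dA = r dr dθ) the integrand becomes 3r^2cos(θ)^2 + 2, so

    ∬_D (3x^2 + 2) dA = ∫_0^{2π} ∫_0^{6} (3r^2cos(θ)^2 + 2) · r dr dθ.

Inner (r from 0 to 6): 972cos(θ)^2 + 36.
Outer (θ from 0 to 2π): 1044π.

Therefore ∮_C P dx + Q dy = 1044π.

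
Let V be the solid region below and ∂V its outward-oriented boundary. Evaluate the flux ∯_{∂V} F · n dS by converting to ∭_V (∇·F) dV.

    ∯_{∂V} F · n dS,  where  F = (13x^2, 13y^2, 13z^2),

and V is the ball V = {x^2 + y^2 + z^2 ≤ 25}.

By the divergence theorem,

    ∯_{∂V} F · n dS = ∭_V (∇ · F) dV.

Compute the divergence:
    ∇ · F = ∂F_x/∂x + ∂F_y/∂y + ∂F_z/∂z = 26x + 26y + 26z.

In spherical coordinates, x = ρ sin(φ) cos(θ), y = ρ sin(φ) sin(θ), z = ρ cos(φ), dV = ρ^2 sin(φ) dρ dφ dθ, with 0 ≤ ρ ≤ 5, 0 ≤ φ ≤ π, 0 ≤ θ ≤ 2π.

The integrand, after substitution and multiplying by the volume element, becomes (26ρ (sqrt(2)sin(φ)sin(θ + π/4) + cos(φ))) · ρ^2 sin(φ), so

    ∭_V (∇·F) dV = ∫_0^{2π} ∫_0^{π} ∫_0^{5} (26ρ (sqrt(2)sin(φ)sin(θ + π/4) + cos(φ))) · ρ^2 sin(φ) dρ dφ dθ.

Inner (ρ from 0 to 5): 8125(sqrt(2)sin(φ)sin(θ + π/4) + cos(φ))sin(φ)/2.
Middle (φ from 0 to π): 8125sqrt(2)π sin(θ + π/4)/4.
Outer (θ from 0 to 2π): 0.

Therefore ∯_{∂V} F · n dS = 0.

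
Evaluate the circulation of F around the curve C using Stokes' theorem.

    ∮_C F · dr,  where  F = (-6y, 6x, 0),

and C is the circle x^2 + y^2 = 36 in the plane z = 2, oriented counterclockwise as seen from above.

Let S be the flat disk x^2 + y^2 ≤ 36 in the plane z = 2, with upward unit normal n̂ = ẑ. By Stokes' theorem,

    ∮_C F · dr = ∬_S (∇ × F) · n̂ dS = ∬_D (curl F)_z dA,

where D is the disk x^2 + y^2 ≤ 36.

Compute the curl of F = (-6y, 6x, 0):
    (∇ × F)_x = ∂F_z/∂y - ∂F_y/∂z = 0,
    (∇ × F)_y = ∂F_x/∂z - ∂F_z/∂x = 0,
    (∇ × F)_z = ∂F_y/∂x - ∂F_x/∂y = 12.

On z = 2, (curl F)_z = 12.

Convert to polar (x = r cos θ, y = r sin θ, dA = r dr dθ); the integrand becomes 12, so

    ∬_D (curl F)_z dA = ∫_0^{2π} ∫_0^{6} (12) · r dr dθ.

Inner (r from 0 to 6): 216.
Outer (θ from 0 to 2π): 432π.

Therefore ∮_C F · dr = 432π.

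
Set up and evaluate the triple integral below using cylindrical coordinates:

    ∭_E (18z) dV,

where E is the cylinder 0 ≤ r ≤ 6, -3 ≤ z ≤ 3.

In cylindrical coordinates, x = r cos(θ), y = r sin(θ), z = z, and dV = r dr dθ dz.

The integrand becomes 18z, so

    ∭_E (18z) dV = ∫_{0}^{2π} ∫_{0}^{6} ∫_{-3}^{3} (18z) · r dz dr dθ.

Inner (z): 0.
Middle (r from 0 to 6): 0.
Outer (θ): 0.

Therefore the triple integral equals 0.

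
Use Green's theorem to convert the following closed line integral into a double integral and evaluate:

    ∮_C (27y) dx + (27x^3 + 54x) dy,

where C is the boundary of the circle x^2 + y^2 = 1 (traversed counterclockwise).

Green's theorem converts the closed line integral into a double integral over the enclosed region D:

    ∮_C P dx + Q dy = ∬_D (∂Q/∂x - ∂P/∂y) dA.

Here P = 27y, Q = 27x^3 + 54x, so

    ∂Q/∂x = 81x^2 + 54,    ∂P/∂y = 27,
    ∂Q/∂x - ∂P/∂y = 81x^2 + 27.

D is the region x^2 + y^2 ≤ 1. Evaluating the double integral:

In polar coordinates (x = r cos θ, y = r sin θ, dA = r dr dθ) the integrand becomes 81r^2cos(θ)^2 + 27, so

    ∬_D (81x^2 + 27) dA = ∫_0^{2π} ∫_0^{1} (81r^2cos(θ)^2 + 27) · r dr dθ.

Inner (r from 0 to 1): 81cos(θ)^2/4 + 27/2.
Outer (θ from 0 to 2π): 189π/4.

Therefore ∮_C P dx + Q dy = 189π/4.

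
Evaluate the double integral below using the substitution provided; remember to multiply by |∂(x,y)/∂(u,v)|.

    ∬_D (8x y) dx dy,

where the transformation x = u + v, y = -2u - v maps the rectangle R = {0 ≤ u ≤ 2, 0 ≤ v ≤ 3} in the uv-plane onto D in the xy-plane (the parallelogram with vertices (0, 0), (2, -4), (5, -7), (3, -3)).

Compute the Jacobian determinant of (x, y) with respect to (u, v):

    ∂(x,y)/∂(u,v) = | 1  1 | = (1)(-1) - (1)(-2) = 1.
                   | -2  -1 |

Its absolute value is |J| = 1 (the area scaling factor).

Substituting x = u + v, y = -2u - v into the integrand,

    8x y → -16u^2 - 24u v - 8v^2,

so the integral becomes

    ∬_R (-16u^2 - 24u v - 8v^2) · |J| du dv = ∫_0^2 ∫_0^3 (-16u^2 - 24u v - 8v^2) dv du.

Inner (v): -48u^2 - 108u - 72.
Outer (u): -488.

Therefore ∬_D (8x y) dx dy = -488.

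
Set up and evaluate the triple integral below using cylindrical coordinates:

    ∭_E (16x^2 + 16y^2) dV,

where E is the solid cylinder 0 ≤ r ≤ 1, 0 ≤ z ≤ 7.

In cylindrical coordinates, x = r cos(θ), y = r sin(θ), z = z, and dV = r dr dθ dz.

The integrand becomes 16r^2, so

    ∭_E (16x^2 + 16y^2) dV = ∫_{0}^{2π} ∫_{0}^{1} ∫_{0}^{7} (16r^2) · r dz dr dθ.

Inner (z): 112r^3.
Middle (r from 0 to 1): 28.
Outer (θ): 56π.

Therefore the triple integral equals 56π.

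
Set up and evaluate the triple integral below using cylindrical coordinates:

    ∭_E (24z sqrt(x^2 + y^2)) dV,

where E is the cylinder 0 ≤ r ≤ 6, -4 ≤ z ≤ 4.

In cylindrical coordinates, x = r cos(θ), y = r sin(θ), z = z, and dV = r dr dθ dz.

The integrand becomes 24r z, so

    ∭_E (24z sqrt(x^2 + y^2)) dV = ∫_{0}^{2π} ∫_{0}^{6} ∫_{-4}^{4} (24r z) · r dz dr dθ.

Inner (z): 0.
Middle (r from 0 to 6): 0.
Outer (θ): 0.

Therefore the triple integral equals 0.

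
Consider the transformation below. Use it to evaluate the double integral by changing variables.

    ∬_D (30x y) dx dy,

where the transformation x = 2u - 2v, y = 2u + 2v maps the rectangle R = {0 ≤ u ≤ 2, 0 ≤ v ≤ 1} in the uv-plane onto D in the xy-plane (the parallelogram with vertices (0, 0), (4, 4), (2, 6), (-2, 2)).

Compute the Jacobian determinant of (x, y) with respect to (u, v):

    ∂(x,y)/∂(u,v) = | 2  -2 | = (2)(2) - (-2)(2) = 8.
                   | 2  2 |

Its absolute value is |J| = 8 (the area scaling factor).

Substituting x = 2u - 2v, y = 2u + 2v into the integrand,

    30x y → 120u^2 - 120v^2,

so the integral becomes

    ∬_R (120u^2 - 120v^2) · |J| du dv = ∫_0^2 ∫_0^1 (960u^2 - 960v^2) dv du.

Inner (v): 960u^2 - 320.
Outer (u): 1920.

Therefore ∬_D (30x y) dx dy = 1920.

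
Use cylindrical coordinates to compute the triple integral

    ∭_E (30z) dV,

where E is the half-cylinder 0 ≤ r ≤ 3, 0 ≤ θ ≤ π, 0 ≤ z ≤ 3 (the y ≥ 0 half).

In cylindrical coordinates, x = r cos(θ), y = r sin(θ), z = z, and dV = r dr dθ dz.

The integrand becomes 30z, so

    ∭_E (30z) dV = ∫_{0}^{π} ∫_{0}^{3} ∫_{0}^{3} (30z) · r dz dr dθ.

Inner (z): 135r.
Middle (r from 0 to 3): 1215/2.
Outer (θ): 1215π/2.

Therefore the triple integral equals 1215π/2.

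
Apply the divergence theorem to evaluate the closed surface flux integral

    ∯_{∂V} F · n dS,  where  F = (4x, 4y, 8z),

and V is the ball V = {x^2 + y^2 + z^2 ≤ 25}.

By the divergence theorem,

    ∯_{∂V} F · n dS = ∭_V (∇ · F) dV.

Compute the divergence:
    ∇ · F = ∂F_x/∂x + ∂F_y/∂y + ∂F_z/∂z = 4 + 4 + 8 = 16.

In spherical coordinates, x = ρ sin(φ) cos(θ), y = ρ sin(φ) sin(θ), z = ρ cos(φ), dV = ρ^2 sin(φ) dρ dφ dθ, with 0 ≤ ρ ≤ 5, 0 ≤ φ ≤ π, 0 ≤ θ ≤ 2π.

The integrand, after substitution and multiplying by the volume element, becomes (16) · ρ^2 sin(φ), so

    ∭_V (∇·F) dV = ∫_0^{2π} ∫_0^{π} ∫_0^{5} (16) · ρ^2 sin(φ) dρ dφ dθ.

Inner (ρ from 0 to 5): 2000sin(φ)/3.
Middle (φ from 0 to π): 4000/3.
Outer (θ from 0 to 2π): 8000π/3.

Therefore ∯_{∂V} F · n dS = 8000π/3.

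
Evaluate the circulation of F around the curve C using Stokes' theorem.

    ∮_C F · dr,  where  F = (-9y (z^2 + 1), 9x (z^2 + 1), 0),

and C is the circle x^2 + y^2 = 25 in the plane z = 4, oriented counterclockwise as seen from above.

Let S be the flat disk x^2 + y^2 ≤ 25 in the plane z = 4, with upward unit normal n̂ = ẑ. By Stokes' theorem,

    ∮_C F · dr = ∬_S (∇ × F) · n̂ dS = ∬_D (curl F)_z dA,

where D is the disk x^2 + y^2 ≤ 25.

Compute the curl of F = (-9y (z^2 + 1), 9x (z^2 + 1), 0):
    (∇ × F)_x = ∂F_z/∂y - ∂F_y/∂z = -18x z,
    (∇ × F)_y = ∂F_x/∂z - ∂F_z/∂x = -18y z,
    (∇ × F)_z = ∂F_y/∂x - ∂F_x/∂y = 18z^2 + 18.

On z = 4, (curl F)_z = 306.

Convert to polar (x = r cos θ, y = r sin θ, dA = r dr dθ); the integrand becomes 306, so

    ∬_D (curl F)_z dA = ∫_0^{2π} ∫_0^{5} (306) · r dr dθ.

Inner (r from 0 to 5): 3825.
Outer (θ from 0 to 2π): 7650π.

Therefore ∮_C F · dr = 7650π.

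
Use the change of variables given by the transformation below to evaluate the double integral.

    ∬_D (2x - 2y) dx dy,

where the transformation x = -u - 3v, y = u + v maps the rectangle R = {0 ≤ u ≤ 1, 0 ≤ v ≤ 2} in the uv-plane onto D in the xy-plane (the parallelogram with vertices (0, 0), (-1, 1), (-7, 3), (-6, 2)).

Compute the Jacobian determinant of (x, y) with respect to (u, v):

    ∂(x,y)/∂(u,v) = | -1  -3 | = (-1)(1) - (-3)(1) = 2.
                   | 1  1 |

Its absolute value is |J| = 2 (the area scaling factor).

Substituting x = -u - 3v, y = u + v into the integrand,

    2x - 2y → -4u - 8v,

so the integral becomes

    ∬_R (-4u - 8v) · |J| du dv = ∫_0^1 ∫_0^2 (-8u - 16v) dv du.

Inner (v): -16u - 32.
Outer (u): -40.

Therefore ∬_D (2x - 2y) dx dy = -40.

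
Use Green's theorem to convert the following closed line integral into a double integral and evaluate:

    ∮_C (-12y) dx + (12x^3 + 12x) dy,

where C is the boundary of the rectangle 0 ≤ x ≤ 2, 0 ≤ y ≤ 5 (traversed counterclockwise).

Green's theorem converts the closed line integral into a double integral over the enclosed region D:

    ∮_C P dx + Q dy = ∬_D (∂Q/∂x - ∂P/∂y) dA.

Here P = -12y, Q = 12x^3 + 12x, so

    ∂Q/∂x = 36x^2 + 12,    ∂P/∂y = -12,
    ∂Q/∂x - ∂P/∂y = 36x^2 + 24.

D is the region 0 ≤ x ≤ 2, 0 ≤ y ≤ 5. Evaluating the double integral:

    ∬_D (36x^2 + 24) dA = ∫_0^{2} ∫_0^{5} (36x^2 + 24) dy dx.

Inner (y from 0 to 5): 180x^2 + 120.
Outer (x from 0 to 2): 720.

Therefore ∮_C P dx + Q dy = 720.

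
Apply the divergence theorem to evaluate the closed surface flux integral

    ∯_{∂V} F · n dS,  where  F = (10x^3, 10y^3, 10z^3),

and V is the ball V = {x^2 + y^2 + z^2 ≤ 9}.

By the divergence theorem,

    ∯_{∂V} F · n dS = ∭_V (∇ · F) dV.

Compute the divergence:
    ∇ · F = ∂F_x/∂x + ∂F_y/∂y + ∂F_z/∂z = 30x^2 + 30y^2 + 30z^2.

In spherical coordinates, x = ρ sin(φ) cos(θ), y = ρ sin(φ) sin(θ), z = ρ cos(φ), dV = ρ^2 sin(φ) dρ dφ dθ, with 0 ≤ ρ ≤ 3, 0 ≤ φ ≤ π, 0 ≤ θ ≤ 2π.

The integrand, after substitution and multiplying by the volume element, becomes (30ρ^2) · ρ^2 sin(φ), so

    ∭_V (∇·F) dV = ∫_0^{2π} ∫_0^{π} ∫_0^{3} (30ρ^2) · ρ^2 sin(φ) dρ dφ dθ.

Inner (ρ from 0 to 3): 1458sin(φ).
Middle (φ from 0 to π): 2916.
Outer (θ from 0 to 2π): 5832π.

Therefore ∯_{∂V} F · n dS = 5832π.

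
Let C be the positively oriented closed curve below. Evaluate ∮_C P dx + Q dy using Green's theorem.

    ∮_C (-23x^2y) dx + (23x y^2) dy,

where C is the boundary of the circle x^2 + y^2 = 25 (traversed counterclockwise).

Green's theorem converts the closed line integral into a double integral over the enclosed region D:

    ∮_C P dx + Q dy = ∬_D (∂Q/∂x - ∂P/∂y) dA.

Here P = -23x^2y, Q = 23x y^2, so

    ∂Q/∂x = 23y^2,    ∂P/∂y = -23x^2,
    ∂Q/∂x - ∂P/∂y = 23x^2 + 23y^2.

D is the region x^2 + y^2 ≤ 25. Evaluating the double integral:

In polar coordinates (x = r cos θ, y = r sin θ, dA = r dr dθ) the integrand becomes 23r^2, so

    ∬_D (23x^2 + 23y^2) dA = ∫_0^{2π} ∫_0^{5} (23r^2) · r dr dθ.

Inner (r from 0 to 5): 14375/4.
Outer (θ from 0 to 2π): 14375π/2.

Therefore ∮_C P dx + Q dy = 14375π/2.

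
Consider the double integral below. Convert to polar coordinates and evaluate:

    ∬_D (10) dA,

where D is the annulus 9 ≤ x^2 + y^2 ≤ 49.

The region D is 3 ≤ r ≤ 7, 0 ≤ θ ≤ 2π in polar coordinates, where x = r cos(θ), y = r sin(θ), and dA = r dr dθ.

Under the substitution, the integrand becomes 10, so

    ∬_D (10) dA = ∫_{0}^{2π} ∫_{3}^{7} (10) · r dr dθ.

Inner integral (in r): ∫_{3}^{7} (10) · r dr = 200.

Outer integral (in θ): ∫_{0}^{2π} (200) dθ = 400π.

Therefore ∬_D (10) dA = 400π.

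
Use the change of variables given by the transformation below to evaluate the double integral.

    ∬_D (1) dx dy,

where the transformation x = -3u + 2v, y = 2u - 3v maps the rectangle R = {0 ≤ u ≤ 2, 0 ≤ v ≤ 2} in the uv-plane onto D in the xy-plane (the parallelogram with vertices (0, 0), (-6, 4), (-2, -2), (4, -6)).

Compute the Jacobian determinant of (x, y) with respect to (u, v):

    ∂(x,y)/∂(u,v) = | -3  2 | = (-3)(-3) - (2)(2) = 5.
                   | 2  -3 |

Its absolute value is |J| = 5 (the area scaling factor).

Substituting x = -3u + 2v, y = 2u - 3v into the integrand,

    1 → 1,

so the integral becomes

    ∬_R (1) · |J| du dv = ∫_0^2 ∫_0^2 (5) dv du.

Inner (v): 10.
Outer (u): 20.

Therefore ∬_D (1) dx dy = 20.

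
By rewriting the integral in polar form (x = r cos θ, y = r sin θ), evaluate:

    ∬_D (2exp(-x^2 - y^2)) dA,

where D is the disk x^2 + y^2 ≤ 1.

The region D is 0 ≤ r ≤ 1, 0 ≤ θ ≤ 2π in polar coordinates, where x = r cos(θ), y = r sin(θ), and dA = r dr dθ.

Under the substitution, the integrand becomes 2exp(-r^2), so

    ∬_D (2exp(-x^2 - y^2)) dA = ∫_{0}^{2π} ∫_{0}^{1} (2exp(-r^2)) · r dr dθ.

Inner integral (in r): ∫_{0}^{1} (2exp(-r^2)) · r dr = 1 - exp(-1).

Outer integral (in θ): ∫_{0}^{2π} (1 - exp(-1)) dθ = -2π exp(-1) + 2π.

Therefore ∬_D (2exp(-x^2 - y^2)) dA = -2π exp(-1) + 2π.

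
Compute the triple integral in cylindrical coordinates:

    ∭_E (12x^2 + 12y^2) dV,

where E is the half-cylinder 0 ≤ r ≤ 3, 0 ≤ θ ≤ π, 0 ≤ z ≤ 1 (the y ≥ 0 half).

In cylindrical coordinates, x = r cos(θ), y = r sin(θ), z = z, and dV = r dr dθ dz.

The integrand becomes 12r^2, so

    ∭_E (12x^2 + 12y^2) dV = ∫_{0}^{π} ∫_{0}^{3} ∫_{0}^{1} (12r^2) · r dz dr dθ.

Inner (z): 12r^3.
Middle (r from 0 to 3): 243.
Outer (θ): 243π.

Therefore the triple integral equals 243π.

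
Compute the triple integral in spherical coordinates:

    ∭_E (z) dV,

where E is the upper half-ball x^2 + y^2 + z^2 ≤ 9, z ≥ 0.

In spherical coordinates, x = ρ sin(φ) cos(θ), y = ρ sin(φ) sin(θ), z = ρ cos(φ), and dV = ρ^2 sin(φ) dρ dφ dθ.

The integrand becomes ρ cos(φ), so

    ∭_E (z) dV = ∫_{0}^{2π} ∫_{0}^{π/2} ∫_{0}^{3} (ρ cos(φ)) · ρ^2 sin(φ) dρ dφ dθ.

Inner (ρ): 81sin(2φ)/8.
Middle (φ): 81/8.
Outer (θ): 81π/4.

Therefore the triple integral equals 81π/4.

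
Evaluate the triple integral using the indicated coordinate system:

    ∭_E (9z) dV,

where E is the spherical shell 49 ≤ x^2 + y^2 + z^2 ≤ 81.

In spherical coordinates, x = ρ sin(φ) cos(θ), y = ρ sin(φ) sin(θ), z = ρ cos(φ), and dV = ρ^2 sin(φ) dρ dφ dθ.

The integrand becomes 9ρ cos(φ), so

    ∭_E (9z) dV = ∫_{0}^{2π} ∫_{0}^{π} ∫_{7}^{9} (9ρ cos(φ)) · ρ^2 sin(φ) dρ dφ dθ.

Inner (ρ): 4680sin(2φ).
Middle (φ): 0.
Outer (θ): 0.

Therefore the triple integral equals 0.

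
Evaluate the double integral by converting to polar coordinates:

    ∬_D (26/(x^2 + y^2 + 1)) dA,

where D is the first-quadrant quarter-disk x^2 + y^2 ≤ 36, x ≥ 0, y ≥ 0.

The region D is 0 ≤ r ≤ 6, 0 ≤ θ ≤ π/2 in polar coordinates, where x = r cos(θ), y = r sin(θ), and dA = r dr dθ.

Under the substitution, the integrand becomes 26/(r^2 + 1), so

    ∬_D (26/(x^2 + y^2 + 1)) dA = ∫_{0}^{π/2} ∫_{0}^{6} (26/(r^2 + 1)) · r dr dθ.

Inner integral (in r): ∫_{0}^{6} (26/(r^2 + 1)) · r dr = log(243569224216081305397).

Outer integral (in θ): ∫_{0}^{π/2} (log(243569224216081305397)) dθ = log(243569224216081305397^(π/2)).

Therefore ∬_D (26/(x^2 + y^2 + 1)) dA = log(243569224216081305397^(π/2)).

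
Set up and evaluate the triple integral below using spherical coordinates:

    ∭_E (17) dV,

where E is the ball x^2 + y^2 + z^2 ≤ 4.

In spherical coordinates, x = ρ sin(φ) cos(θ), y = ρ sin(φ) sin(θ), z = ρ cos(φ), and dV = ρ^2 sin(φ) dρ dφ dθ.

The integrand becomes 17, so

    ∭_E (17) dV = ∫_{0}^{2π} ∫_{0}^{π} ∫_{0}^{2} (17) · ρ^2 sin(φ) dρ dφ dθ.

Inner (ρ): 136sin(φ)/3.
Middle (φ): 272/3.
Outer (θ): 544π/3.

Therefore the triple integral equals 544π/3.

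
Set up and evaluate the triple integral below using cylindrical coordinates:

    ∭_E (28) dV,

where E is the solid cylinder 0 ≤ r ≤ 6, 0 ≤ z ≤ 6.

In cylindrical coordinates, x = r cos(θ), y = r sin(θ), z = z, and dV = r dr dθ dz.

The integrand becomes 28, so

    ∭_E (28) dV = ∫_{0}^{2π} ∫_{0}^{6} ∫_{0}^{6} (28) · r dz dr dθ.

Inner (z): 168r.
Middle (r from 0 to 6): 3024.
Outer (θ): 6048π.

Therefore the triple integral equals 6048π.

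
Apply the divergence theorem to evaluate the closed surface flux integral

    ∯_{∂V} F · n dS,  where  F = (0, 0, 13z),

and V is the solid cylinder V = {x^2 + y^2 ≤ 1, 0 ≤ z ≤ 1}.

By the divergence theorem,

    ∯_{∂V} F · n dS = ∭_V (∇ · F) dV.

Compute the divergence:
    ∇ · F = ∂F_x/∂x + ∂F_y/∂y + ∂F_z/∂z = 0 + 0 + 13 = 13.

In cylindrical coordinates, x = r cos(θ), y = r sin(θ), z = z, dV = r dr dθ dz, with 0 ≤ r ≤ 1, 0 ≤ θ ≤ 2π, 0 ≤ z ≤ 1.

The integrand, after substitution and multiplying by the volume element, becomes (13) · r, so

    ∭_V (∇·F) dV = ∫_0^{2π} ∫_0^{1} ∫_0^{1} (13) · r dz dr dθ.

Inner (z from 0 to 1): 13r.
Middle (r from 0 to 1): 13/2.
Outer (θ from 0 to 2π): 13π.

Therefore ∯_{∂V} F · n dS = 13π.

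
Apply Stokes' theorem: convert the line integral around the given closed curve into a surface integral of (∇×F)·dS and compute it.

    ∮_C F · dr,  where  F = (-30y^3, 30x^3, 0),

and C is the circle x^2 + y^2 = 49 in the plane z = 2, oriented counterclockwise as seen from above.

Let S be the flat disk x^2 + y^2 ≤ 49 in the plane z = 2, with upward unit normal n̂ = ẑ. By Stokes' theorem,

    ∮_C F · dr = ∬_S (∇ × F) · n̂ dS = ∬_D (curl F)_z dA,

where D is the disk x^2 + y^2 ≤ 49.

Compute the curl of F = (-30y^3, 30x^3, 0):
    (∇ × F)_x = ∂F_z/∂y - ∂F_y/∂z = 0,
    (∇ × F)_y = ∂F_x/∂z - ∂F_z/∂x = 0,
    (∇ × F)_z = ∂F_y/∂x - ∂F_x/∂y = 90x^2 + 90y^2.

On z = 2, (curl F)_z = 90x^2 + 90y^2.

Convert to polar (x = r cos θ, y = r sin θ, dA = r dr dθ); the integrand becomes 90r^2, so

    ∬_D (curl F)_z dA = ∫_0^{2π} ∫_0^{7} (90r^2) · r dr dθ.

Inner (r from 0 to 7): 108045/2.
Outer (θ from 0 to 2π): 108045π.

Therefore ∮_C F · dr = 108045π.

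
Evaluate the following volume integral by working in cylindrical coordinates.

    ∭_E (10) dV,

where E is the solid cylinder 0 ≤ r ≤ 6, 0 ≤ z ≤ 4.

In cylindrical coordinates, x = r cos(θ), y = r sin(θ), z = z, and dV = r dr dθ dz.

The integrand becomes 10, so

    ∭_E (10) dV = ∫_{0}^{2π} ∫_{0}^{6} ∫_{0}^{4} (10) · r dz dr dθ.

Inner (z): 40r.
Middle (r from 0 to 6): 720.
Outer (θ): 1440π.

Therefore the triple integral equals 1440π.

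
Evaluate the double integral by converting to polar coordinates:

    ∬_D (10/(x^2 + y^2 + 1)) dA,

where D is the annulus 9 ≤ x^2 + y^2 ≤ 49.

The region D is 3 ≤ r ≤ 7, 0 ≤ θ ≤ 2π in polar coordinates, where x = r cos(θ), y = r sin(θ), and dA = r dr dθ.

Under the substitution, the integrand becomes 10/(r^2 + 1), so

    ∬_D (10/(x^2 + y^2 + 1)) dA = ∫_{0}^{2π} ∫_{3}^{7} (10/(r^2 + 1)) · r dr dθ.

Inner integral (in r): ∫_{3}^{7} (10/(r^2 + 1)) · r dr = log(3125).

Outer integral (in θ): ∫_{0}^{2π} (log(3125)) dθ = 10π log(5).

Therefore ∬_D (10/(x^2 + y^2 + 1)) dA = 10π log(5).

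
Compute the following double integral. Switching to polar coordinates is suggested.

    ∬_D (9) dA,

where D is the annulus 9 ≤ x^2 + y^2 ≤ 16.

The region D is 3 ≤ r ≤ 4, 0 ≤ θ ≤ 2π in polar coordinates, where x = r cos(θ), y = r sin(θ), and dA = r dr dθ.

Under the substitution, the integrand becomes 9, so

    ∬_D (9) dA = ∫_{0}^{2π} ∫_{3}^{4} (9) · r dr dθ.

Inner integral (in r): ∫_{3}^{4} (9) · r dr = 63/2.

Outer integral (in θ): ∫_{0}^{2π} (63/2) dθ = 63π.

Therefore ∬_D (9) dA = 63π.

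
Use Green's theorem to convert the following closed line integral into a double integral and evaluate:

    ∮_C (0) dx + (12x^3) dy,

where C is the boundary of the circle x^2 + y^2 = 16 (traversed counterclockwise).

Green's theorem converts the closed line integral into a double integral over the enclosed region D:

    ∮_C P dx + Q dy = ∬_D (∂Q/∂x - ∂P/∂y) dA.

Here P = 0, Q = 12x^3, so

    ∂Q/∂x = 36x^2,    ∂P/∂y = 0,
    ∂Q/∂x - ∂P/∂y = 36x^2.

D is the region x^2 + y^2 ≤ 16. Evaluating the double integral:

In polar coordinates (x = r cos θ, y = r sin θ, dA = r dr dθ) the integrand becomes 36r^2cos(θ)^2, so

    ∬_D (36x^2) dA = ∫_0^{2π} ∫_0^{4} (36r^2cos(θ)^2) · r dr dθ.

Inner (r from 0 to 4): 2304cos(θ)^2.
Outer (θ from 0 to 2π): 2304π.

Therefore ∮_C P dx + Q dy = 2304π.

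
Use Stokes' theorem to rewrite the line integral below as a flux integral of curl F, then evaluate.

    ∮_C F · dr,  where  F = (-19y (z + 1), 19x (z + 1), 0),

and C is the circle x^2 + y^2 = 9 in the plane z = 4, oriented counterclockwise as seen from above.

Let S be the flat disk x^2 + y^2 ≤ 9 in the plane z = 4, with upward unit normal n̂ = ẑ. By Stokes' theorem,

    ∮_C F · dr = ∬_S (∇ × F) · n̂ dS = ∬_D (curl F)_z dA,

where D is the disk x^2 + y^2 ≤ 9.

Compute the curl of F = (-19y (z + 1), 19x (z + 1), 0):
    (∇ × F)_x = ∂F_z/∂y - ∂F_y/∂z = -19x,
    (∇ × F)_y = ∂F_x/∂z - ∂F_z/∂x = -19y,
    (∇ × F)_z = ∂F_y/∂x - ∂F_x/∂y = 38z + 38.

On z = 4, (curl F)_z = 190.

Convert to polar (x = r cos θ, y = r sin θ, dA = r dr dθ); the integrand becomes 190, so

    ∬_D (curl F)_z dA = ∫_0^{2π} ∫_0^{3} (190) · r dr dθ.

Inner (r from 0 to 3): 855.
Outer (θ from 0 to 2π): 1710π.

Therefore ∮_C F · dr = 1710π.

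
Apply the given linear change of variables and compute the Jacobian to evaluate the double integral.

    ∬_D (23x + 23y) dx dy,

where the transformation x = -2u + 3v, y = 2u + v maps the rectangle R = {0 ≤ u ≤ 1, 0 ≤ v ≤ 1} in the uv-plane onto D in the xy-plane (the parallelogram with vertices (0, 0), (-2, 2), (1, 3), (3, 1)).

Compute the Jacobian determinant of (x, y) with respect to (u, v):

    ∂(x,y)/∂(u,v) = | -2  3 | = (-2)(1) - (3)(2) = -8.
                   | 2  1 |

Its absolute value is |J| = 8 (the area scaling factor).

Substituting x = -2u + 3v, y = 2u + v into the integrand,

    23x + 23y → 92v,

so the integral becomes

    ∬_R (92v) · |J| du dv = ∫_0^1 ∫_0^1 (736v) dv du.

Inner (v): 368.
Outer (u): 368.

Therefore ∬_D (23x + 23y) dx dy = 368.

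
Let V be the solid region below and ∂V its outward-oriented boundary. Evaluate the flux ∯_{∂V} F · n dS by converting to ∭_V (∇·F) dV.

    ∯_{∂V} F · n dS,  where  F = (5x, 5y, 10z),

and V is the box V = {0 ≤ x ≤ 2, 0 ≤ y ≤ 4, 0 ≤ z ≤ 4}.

By the divergence theorem,

    ∯_{∂V} F · n dS = ∭_V (∇ · F) dV.

Compute the divergence:
    ∇ · F = ∂F_x/∂x + ∂F_y/∂y + ∂F_z/∂z = 5 + 5 + 10 = 20.

V is a rectangular box, so dV = dx dy dz with 0 ≤ x ≤ 2, 0 ≤ y ≤ 4, 0 ≤ z ≤ 4.

Integrate (20) over V as an iterated integral:

    ∭_V (∇·F) dV = ∫_0^{2} ∫_0^{4} ∫_0^{4} (20) dz dy dx.

Inner (z from 0 to 4): 80.
Middle (y from 0 to 4): 320.
Outer (x from 0 to 2): 640.

Therefore ∯_{∂V} F · n dS = 640.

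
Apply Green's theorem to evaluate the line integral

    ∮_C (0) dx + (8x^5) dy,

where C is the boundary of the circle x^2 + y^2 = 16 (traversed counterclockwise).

Green's theorem converts the closed line integral into a double integral over the enclosed region D:

    ∮_C P dx + Q dy = ∬_D (∂Q/∂x - ∂P/∂y) dA.

Here P = 0, Q = 8x^5, so

    ∂Q/∂x = 40x^4,    ∂P/∂y = 0,
    ∂Q/∂x - ∂P/∂y = 40x^4.

D is the region x^2 + y^2 ≤ 16. Evaluating the double integral:

In polar coordinates (x = r cos θ, y = r sin θ, dA = r dr dθ) the integrand becomes 40r^4cos(θ)^4, so

    ∬_D (40x^4) dA = ∫_0^{2π} ∫_0^{4} (40r^4cos(θ)^4) · r dr dθ.

Inner (r from 0 to 4): 81920cos(θ)^4/3.
Outer (θ from 0 to 2π): 20480π.

Therefore ∮_C P dx + Q dy = 20480π.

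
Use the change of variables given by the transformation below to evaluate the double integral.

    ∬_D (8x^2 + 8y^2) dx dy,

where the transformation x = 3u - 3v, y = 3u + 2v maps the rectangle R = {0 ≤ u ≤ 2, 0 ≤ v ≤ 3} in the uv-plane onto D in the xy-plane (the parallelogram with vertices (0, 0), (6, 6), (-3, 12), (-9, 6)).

Compute the Jacobian determinant of (x, y) with respect to (u, v):

    ∂(x,y)/∂(u,v) = | 3  -3 | = (3)(2) - (-3)(3) = 15.
                   | 3  2 |

Its absolute value is |J| = 15 (the area scaling factor).

Substituting x = 3u - 3v, y = 3u + 2v into the integrand,

    8x^2 + 8y^2 → 144u^2 - 48u v + 104v^2,

so the integral becomes

    ∬_R (144u^2 - 48u v + 104v^2) · |J| du dv = ∫_0^2 ∫_0^3 (2160u^2 - 720u v + 1560v^2) dv du.

Inner (v): 6480u^2 - 3240u + 14040.
Outer (u): 38880.

Therefore ∬_D (8x^2 + 8y^2) dx dy = 38880.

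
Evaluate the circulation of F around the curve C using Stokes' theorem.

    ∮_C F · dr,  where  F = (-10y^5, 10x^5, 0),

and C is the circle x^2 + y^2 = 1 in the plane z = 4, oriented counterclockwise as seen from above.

Let S be the flat disk x^2 + y^2 ≤ 1 in the plane z = 4, with upward unit normal n̂ = ẑ. By Stokes' theorem,

    ∮_C F · dr = ∬_S (∇ × F) · n̂ dS = ∬_D (curl F)_z dA,

where D is the disk x^2 + y^2 ≤ 1.

Compute the curl of F = (-10y^5, 10x^5, 0):
    (∇ × F)_x = ∂F_z/∂y - ∂F_y/∂z = 0,
    (∇ × F)_y = ∂F_x/∂z - ∂F_z/∂x = 0,
    (∇ × F)_z = ∂F_y/∂x - ∂F_x/∂y = 50x^4 + 50y^4.

On z = 4, (curl F)_z = 50x^4 + 50y^4.

Convert to polar (x = r cos θ, y = r sin θ, dA = r dr dθ); the integrand becomes 50r^4(sin(θ)^4 + cos(θ)^4), so

    ∬_D (curl F)_z dA = ∫_0^{2π} ∫_0^{1} (50r^4(sin(θ)^4 + cos(θ)^4)) · r dr dθ.

Inner (r from 0 to 1): 25sin(θ)^4/3 + 25cos(θ)^4/3.
Outer (θ from 0 to 2π): 25π/2.

Therefore ∮_C F · dr = 25π/2.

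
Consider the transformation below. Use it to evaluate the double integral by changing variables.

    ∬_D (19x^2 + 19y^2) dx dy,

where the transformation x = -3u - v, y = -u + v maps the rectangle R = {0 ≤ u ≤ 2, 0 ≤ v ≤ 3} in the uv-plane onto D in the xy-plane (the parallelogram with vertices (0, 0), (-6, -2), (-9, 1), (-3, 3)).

Compute the Jacobian determinant of (x, y) with respect to (u, v):

    ∂(x,y)/∂(u,v) = | -3  -1 | = (-3)(1) - (-1)(-1) = -4.
                   | -1  1 |

Its absolute value is |J| = 4 (the area scaling factor).

Substituting x = -3u - v, y = -u + v into the integrand,

    19x^2 + 19y^2 → 190u^2 + 76u v + 38v^2,

so the integral becomes

    ∬_R (190u^2 + 76u v + 38v^2) · |J| du dv = ∫_0^2 ∫_0^3 (760u^2 + 304u v + 152v^2) dv du.

Inner (v): 2280u^2 + 1368u + 1368.
Outer (u): 11552.

Therefore ∬_D (19x^2 + 19y^2) dx dy = 11552.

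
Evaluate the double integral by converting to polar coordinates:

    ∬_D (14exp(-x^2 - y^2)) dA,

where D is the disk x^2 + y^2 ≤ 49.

The region D is 0 ≤ r ≤ 7, 0 ≤ θ ≤ 2π in polar coordinates, where x = r cos(θ), y = r sin(θ), and dA = r dr dθ.

Under the substitution, the integrand becomes 14exp(-r^2), so

    ∬_D (14exp(-x^2 - y^2)) dA = ∫_{0}^{2π} ∫_{0}^{7} (14exp(-r^2)) · r dr dθ.

Inner integral (in r): ∫_{0}^{7} (14exp(-r^2)) · r dr = 7 - 7exp(-49).

Outer integral (in θ): ∫_{0}^{2π} (7 - 7exp(-49)) dθ = -14π exp(-49) + 14π.

Therefore ∬_D (14exp(-x^2 - y^2)) dA = -14π exp(-49) + 14π.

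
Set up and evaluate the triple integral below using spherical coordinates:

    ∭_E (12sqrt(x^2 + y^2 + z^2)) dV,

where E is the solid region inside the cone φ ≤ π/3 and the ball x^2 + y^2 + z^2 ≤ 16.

In spherical coordinates, x = ρ sin(φ) cos(θ), y = ρ sin(φ) sin(θ), z = ρ cos(φ), and dV = ρ^2 sin(φ) dρ dφ dθ.

The integrand becomes 12ρ, so

    ∭_E (12sqrt(x^2 + y^2 + z^2)) dV = ∫_{0}^{2π} ∫_{0}^{π/3} ∫_{0}^{4} (12ρ) · ρ^2 sin(φ) dρ dφ dθ.

Inner (ρ): 768sin(φ).
Middle (φ): 384.
Outer (θ): 768π.

Therefore the triple integral equals 768π.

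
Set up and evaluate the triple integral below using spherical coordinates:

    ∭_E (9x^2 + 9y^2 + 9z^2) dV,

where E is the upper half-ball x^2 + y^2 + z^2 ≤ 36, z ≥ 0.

In spherical coordinates, x = ρ sin(φ) cos(θ), y = ρ sin(φ) sin(θ), z = ρ cos(φ), and dV = ρ^2 sin(φ) dρ dφ dθ.

The integrand becomes 9ρ^2, so

    ∭_E (9x^2 + 9y^2 + 9z^2) dV = ∫_{0}^{2π} ∫_{0}^{π/2} ∫_{0}^{6} (9ρ^2) · ρ^2 sin(φ) dρ dφ dθ.

Inner (ρ): 69984sin(φ)/5.
Middle (φ): 69984/5.
Outer (θ): 139968π/5.

Therefore the triple integral equals 139968π/5.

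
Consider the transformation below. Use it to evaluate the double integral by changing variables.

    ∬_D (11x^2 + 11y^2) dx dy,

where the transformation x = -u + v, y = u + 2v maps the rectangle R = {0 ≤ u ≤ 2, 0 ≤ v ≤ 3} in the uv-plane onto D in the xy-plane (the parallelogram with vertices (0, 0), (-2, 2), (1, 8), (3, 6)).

Compute the Jacobian determinant of (x, y) with respect to (u, v):

    ∂(x,y)/∂(u,v) = | -1  1 | = (-1)(2) - (1)(1) = -3.
                   | 1  2 |

Its absolute value is |J| = 3 (the area scaling factor).

Substituting x = -u + v, y = u + 2v into the integrand,

    11x^2 + 11y^2 → 22u^2 + 22u v + 55v^2,

so the integral becomes

    ∬_R (22u^2 + 22u v + 55v^2) · |J| du dv = ∫_0^2 ∫_0^3 (66u^2 + 66u v + 165v^2) dv du.

Inner (v): 198u^2 + 297u + 1485.
Outer (u): 4092.

Therefore ∬_D (11x^2 + 11y^2) dx dy = 4092.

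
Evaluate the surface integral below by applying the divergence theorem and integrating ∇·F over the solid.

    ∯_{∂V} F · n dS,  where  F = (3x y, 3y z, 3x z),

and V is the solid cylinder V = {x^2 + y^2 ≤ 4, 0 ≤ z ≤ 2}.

By the divergence theorem,

    ∯_{∂V} F · n dS = ∭_V (∇ · F) dV.

Compute the divergence:
    ∇ · F = ∂F_x/∂x + ∂F_y/∂y + ∂F_z/∂z = 3y + 3z + 3x = 3x + 3y + 3z.

In cylindrical coordinates, x = r cos(θ), y = r sin(θ), z = z, dV = r dr dθ dz, with 0 ≤ r ≤ 2, 0 ≤ θ ≤ 2π, 0 ≤ z ≤ 2.

The integrand, after substitution and multiplying by the volume element, becomes (3sqrt(2)r sin(θ + π/4) + 3z) · r, so

    ∭_V (∇·F) dV = ∫_0^{2π} ∫_0^{2} ∫_0^{2} (3sqrt(2)r sin(θ + π/4) + 3z) · r dz dr dθ.

Inner (z from 0 to 2): 6r (sqrt(2)r sin(θ + π/4) + 1).
Middle (r from 0 to 2): 16sqrt(2)sin(θ + π/4) + 12.
Outer (θ from 0 to 2π): 24π.

Therefore ∯_{∂V} F · n dS = 24π.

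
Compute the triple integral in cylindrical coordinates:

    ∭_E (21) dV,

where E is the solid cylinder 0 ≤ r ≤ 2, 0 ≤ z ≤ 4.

In cylindrical coordinates, x = r cos(θ), y = r sin(θ), z = z, and dV = r dr dθ dz.

The integrand becomes 21, so

    ∭_E (21) dV = ∫_{0}^{2π} ∫_{0}^{2} ∫_{0}^{4} (21) · r dz dr dθ.

Inner (z): 84r.
Middle (r from 0 to 2): 168.
Outer (θ): 336π.

Therefore the triple integral equals 336π.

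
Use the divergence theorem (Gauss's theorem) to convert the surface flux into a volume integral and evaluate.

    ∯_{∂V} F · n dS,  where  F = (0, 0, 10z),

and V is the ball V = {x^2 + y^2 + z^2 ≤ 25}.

By the divergence theorem,

    ∯_{∂V} F · n dS = ∭_V (∇ · F) dV.

Compute the divergence:
    ∇ · F = ∂F_x/∂x + ∂F_y/∂y + ∂F_z/∂z = 0 + 0 + 10 = 10.

In spherical coordinates, x = ρ sin(φ) cos(θ), y = ρ sin(φ) sin(θ), z = ρ cos(φ), dV = ρ^2 sin(φ) dρ dφ dθ, with 0 ≤ ρ ≤ 5, 0 ≤ φ ≤ π, 0 ≤ θ ≤ 2π.

The integrand, after substitution and multiplying by the volume element, becomes (10) · ρ^2 sin(φ), so

    ∭_V (∇·F) dV = ∫_0^{2π} ∫_0^{π} ∫_0^{5} (10) · ρ^2 sin(φ) dρ dφ dθ.

Inner (ρ from 0 to 5): 1250sin(φ)/3.
Middle (φ from 0 to π): 2500/3.
Outer (θ from 0 to 2π): 5000π/3.

Therefore ∯_{∂V} F · n dS = 5000π/3.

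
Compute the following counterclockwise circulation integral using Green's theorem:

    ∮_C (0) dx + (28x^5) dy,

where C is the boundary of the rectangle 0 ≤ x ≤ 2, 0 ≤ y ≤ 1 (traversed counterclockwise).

Green's theorem converts the closed line integral into a double integral over the enclosed region D:

    ∮_C P dx + Q dy = ∬_D (∂Q/∂x - ∂P/∂y) dA.

Here P = 0, Q = 28x^5, so

    ∂Q/∂x = 140x^4,    ∂P/∂y = 0,
    ∂Q/∂x - ∂P/∂y = 140x^4.

D is the region 0 ≤ x ≤ 2, 0 ≤ y ≤ 1. Evaluating the double integral:

    ∬_D (140x^4) dA = ∫_0^{2} ∫_0^{1} (140x^4) dy dx.

Inner (y from 0 to 1): 140x^4.
Outer (x from 0 to 2): 896.

Therefore ∮_C P dx + Q dy = 896.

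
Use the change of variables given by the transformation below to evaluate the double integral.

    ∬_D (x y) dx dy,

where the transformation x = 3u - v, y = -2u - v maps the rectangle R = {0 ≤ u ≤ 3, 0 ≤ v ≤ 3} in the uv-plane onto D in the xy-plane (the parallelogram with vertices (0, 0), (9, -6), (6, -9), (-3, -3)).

Compute the Jacobian determinant of (x, y) with respect to (u, v):

    ∂(x,y)/∂(u,v) = | 3  -1 | = (3)(-1) - (-1)(-2) = -5.
                   | -2  -1 |

Its absolute value is |J| = 5 (the area scaling factor).

Substituting x = 3u - v, y = -2u - v into the integrand,

    x y → -6u^2 - u v + v^2,

so the integral becomes

    ∬_R (-6u^2 - u v + v^2) · |J| du dv = ∫_0^3 ∫_0^3 (-30u^2 - 5u v + 5v^2) dv du.

Inner (v): -90u^2 - 45u/2 + 45.
Outer (u): -3105/4.

Therefore ∬_D (x y) dx dy = -3105/4.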